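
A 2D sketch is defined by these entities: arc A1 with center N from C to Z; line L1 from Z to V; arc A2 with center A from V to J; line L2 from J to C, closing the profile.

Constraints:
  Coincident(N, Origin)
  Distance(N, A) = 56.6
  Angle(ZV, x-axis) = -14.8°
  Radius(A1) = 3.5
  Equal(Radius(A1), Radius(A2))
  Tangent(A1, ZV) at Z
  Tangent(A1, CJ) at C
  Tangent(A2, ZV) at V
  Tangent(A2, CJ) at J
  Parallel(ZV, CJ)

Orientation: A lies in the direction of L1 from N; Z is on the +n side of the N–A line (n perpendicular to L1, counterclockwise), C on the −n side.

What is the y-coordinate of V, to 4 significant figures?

-11.07

The slot axis is L1's direction at -14.8°, so u = (cos -14.8°, sin -14.8°) = (0.9668, -0.2554) and n = (−sin -14.8°, cos -14.8°) = (0.2554, 0.9668). N is at the origin and A lies 56.6 along u from N, so A = 56.6·u = (54.72, -14.46). Tangency of A1 to both parallel lines with radius 3.5 puts Z and C at N ± 3.5·n: Z = (0.8941, 3.384), C = (-0.8941, -3.384). Equal radii place V and J the same way about A: V = A + 3.5·n = (55.62, -11.07), J = A − 3.5·n = (53.83, -17.84). So V.y = -11.07.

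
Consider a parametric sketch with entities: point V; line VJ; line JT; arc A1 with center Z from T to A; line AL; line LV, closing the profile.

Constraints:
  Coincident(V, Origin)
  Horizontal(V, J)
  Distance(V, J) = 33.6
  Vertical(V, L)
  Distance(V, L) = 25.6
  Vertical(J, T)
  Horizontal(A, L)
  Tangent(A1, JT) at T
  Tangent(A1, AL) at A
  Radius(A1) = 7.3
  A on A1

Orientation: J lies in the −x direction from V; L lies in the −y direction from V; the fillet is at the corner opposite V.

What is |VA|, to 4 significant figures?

36.70

The virtual corner opposite V is at (-33.60, -25.60). The tangent condition forces ZT to be normal to JT and the tangent condition forces ZA to be normal to AL, with radius 7.3, so the center Z sits 7.3 in from both sides at Z = (-26.30, -18.30). That places the tangent points at T = (-33.60, -18.30) on JT and A = (-26.30, -25.60) on AL. Then |VA| = |A − V| = 36.70.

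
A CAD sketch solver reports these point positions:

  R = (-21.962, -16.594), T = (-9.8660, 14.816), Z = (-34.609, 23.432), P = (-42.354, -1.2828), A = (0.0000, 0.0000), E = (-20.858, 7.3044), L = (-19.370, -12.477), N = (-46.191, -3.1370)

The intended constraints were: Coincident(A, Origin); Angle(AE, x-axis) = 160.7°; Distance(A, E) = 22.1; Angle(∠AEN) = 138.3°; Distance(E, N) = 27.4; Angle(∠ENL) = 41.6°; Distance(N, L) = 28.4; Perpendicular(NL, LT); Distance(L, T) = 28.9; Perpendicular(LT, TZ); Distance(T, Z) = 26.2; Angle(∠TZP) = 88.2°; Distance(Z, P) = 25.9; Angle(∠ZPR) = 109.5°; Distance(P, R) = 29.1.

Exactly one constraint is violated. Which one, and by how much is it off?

Distance(P, R) = 29.1 — off by 3.60.

A = (0.00, 0.00) ✓; AE at 160.7° ✓; |AE| = 22.10 ✓; ∠AEN = 138.3° ✓; |EN| = 27.40 ✓; ∠ENL = 41.60° ✓; |NL| = 28.40 ✓; ∠(NL, LT) = 90.00° ✓; |LT| = 28.90 ✓; ∠(LT, TZ) = 90.00° ✓; |TZ| = 26.20 ✓; ∠TZP = 88.20° ✓; |ZP| = 25.90 ✓; ∠ZPR = 109.5° ✓; |PR| = 25.50 ✗.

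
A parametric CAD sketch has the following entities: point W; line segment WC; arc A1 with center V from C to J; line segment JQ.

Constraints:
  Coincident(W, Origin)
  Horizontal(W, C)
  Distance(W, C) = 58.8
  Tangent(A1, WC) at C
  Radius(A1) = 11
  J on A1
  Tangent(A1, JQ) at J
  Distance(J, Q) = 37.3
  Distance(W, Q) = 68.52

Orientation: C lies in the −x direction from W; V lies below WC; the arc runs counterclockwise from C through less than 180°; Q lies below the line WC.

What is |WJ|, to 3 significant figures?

70.2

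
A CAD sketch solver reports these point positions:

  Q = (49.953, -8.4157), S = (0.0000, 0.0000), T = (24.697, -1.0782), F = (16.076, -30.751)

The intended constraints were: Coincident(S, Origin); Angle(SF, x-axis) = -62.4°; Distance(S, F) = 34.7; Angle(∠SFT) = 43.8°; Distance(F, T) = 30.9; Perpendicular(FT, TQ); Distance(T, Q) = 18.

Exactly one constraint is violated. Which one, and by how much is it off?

Distance(T, Q) = 18 — off by 8.30.

S = (0.00, 0.00) ✓; SF at -62.40° ✓; |SF| = 34.70 ✓; ∠SFT = 43.80° ✓; |FT| = 30.90 ✓; ∠(FT, TQ) = 90.00° ✓; |TQ| = 26.30 ✗.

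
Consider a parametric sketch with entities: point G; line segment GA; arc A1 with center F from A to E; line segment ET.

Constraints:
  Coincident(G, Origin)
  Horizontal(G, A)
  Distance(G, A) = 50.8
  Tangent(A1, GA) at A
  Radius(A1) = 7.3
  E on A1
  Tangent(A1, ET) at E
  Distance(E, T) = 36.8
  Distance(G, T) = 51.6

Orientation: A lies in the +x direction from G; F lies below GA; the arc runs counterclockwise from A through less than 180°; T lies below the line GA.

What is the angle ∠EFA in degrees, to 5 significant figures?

72.061°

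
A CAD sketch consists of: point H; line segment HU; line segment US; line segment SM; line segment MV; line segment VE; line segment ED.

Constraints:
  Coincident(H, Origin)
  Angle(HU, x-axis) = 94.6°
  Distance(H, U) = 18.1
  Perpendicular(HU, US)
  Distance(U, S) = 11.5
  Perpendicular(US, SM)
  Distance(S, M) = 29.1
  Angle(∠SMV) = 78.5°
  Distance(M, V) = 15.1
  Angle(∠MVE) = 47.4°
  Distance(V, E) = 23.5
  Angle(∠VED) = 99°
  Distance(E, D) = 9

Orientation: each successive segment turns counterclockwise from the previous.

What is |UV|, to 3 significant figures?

26.3

H is at the origin; HU runs at 94.6° with length 18.1, so U = (-1.45, 18.0). The perpendicularity gives US at right angles to HU, so US runs at -175°; with |US| = 11.5, S = (-12.9, 17.1). The perpendicularity gives SM at right angles to US, so SM runs at -85.4°; with |SM| = 29.1, M = (-10.6, -11.9). ∠SMV = 78.5° gives MV at 16.1° from the x-axis; with |MV| = 15.1, V = (3.93, -7.70). Then |UV| = |V − U| = 26.3.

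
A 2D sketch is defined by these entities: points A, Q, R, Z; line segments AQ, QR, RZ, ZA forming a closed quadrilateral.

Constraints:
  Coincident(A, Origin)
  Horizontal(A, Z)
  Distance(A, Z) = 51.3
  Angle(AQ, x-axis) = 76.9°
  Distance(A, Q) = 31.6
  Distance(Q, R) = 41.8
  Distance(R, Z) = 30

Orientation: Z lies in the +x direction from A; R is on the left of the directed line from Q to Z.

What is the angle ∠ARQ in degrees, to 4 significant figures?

32.61°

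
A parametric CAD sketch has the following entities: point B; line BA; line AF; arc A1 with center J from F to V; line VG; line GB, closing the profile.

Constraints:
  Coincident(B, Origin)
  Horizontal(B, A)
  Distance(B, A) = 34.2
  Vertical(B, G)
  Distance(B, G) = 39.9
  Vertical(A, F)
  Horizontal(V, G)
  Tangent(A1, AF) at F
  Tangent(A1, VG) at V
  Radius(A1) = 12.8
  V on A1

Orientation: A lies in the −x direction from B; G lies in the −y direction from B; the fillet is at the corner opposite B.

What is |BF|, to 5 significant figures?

43.635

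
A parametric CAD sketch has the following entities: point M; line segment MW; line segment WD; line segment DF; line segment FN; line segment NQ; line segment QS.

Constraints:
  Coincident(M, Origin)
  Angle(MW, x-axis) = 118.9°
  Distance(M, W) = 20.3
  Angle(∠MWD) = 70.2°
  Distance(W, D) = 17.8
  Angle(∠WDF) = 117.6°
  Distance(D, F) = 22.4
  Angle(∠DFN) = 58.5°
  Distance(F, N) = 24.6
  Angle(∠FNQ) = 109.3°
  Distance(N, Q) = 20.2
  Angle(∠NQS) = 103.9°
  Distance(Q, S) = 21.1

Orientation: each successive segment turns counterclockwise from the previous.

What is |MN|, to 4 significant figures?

3.370

∠WDF = 117.6° gives DF at -68.90° from the x-axis; with |DF| = 22.4, F = (-13.49, -16.50). ∠DFN = 58.5° gives FN at 52.60° from the x-axis; with |FN| = 24.6, N = (1.447, 3.044). Then |MN| = |N − M| = 3.370.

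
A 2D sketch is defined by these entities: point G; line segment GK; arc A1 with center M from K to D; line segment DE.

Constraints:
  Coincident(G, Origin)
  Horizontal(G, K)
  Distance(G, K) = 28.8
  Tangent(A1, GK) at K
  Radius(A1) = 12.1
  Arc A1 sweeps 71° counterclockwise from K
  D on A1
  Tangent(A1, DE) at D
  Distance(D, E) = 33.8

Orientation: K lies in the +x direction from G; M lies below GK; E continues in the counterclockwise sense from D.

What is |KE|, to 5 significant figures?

45.971

On A1, K sits at bearing 90° from M; a 71° counterclockwise sweep puts D at bearing 161°, so D = M + 12.1·(cos 161°, sin 161°) = (17.359, -8.1606). The tangent condition forces MD to be normal to DE, so DE runs along (−sin 161°, cos 161°); with |DE| = 33.8, E = (6.3550, -40.119). Then |KE| = |E − K| = 45.971.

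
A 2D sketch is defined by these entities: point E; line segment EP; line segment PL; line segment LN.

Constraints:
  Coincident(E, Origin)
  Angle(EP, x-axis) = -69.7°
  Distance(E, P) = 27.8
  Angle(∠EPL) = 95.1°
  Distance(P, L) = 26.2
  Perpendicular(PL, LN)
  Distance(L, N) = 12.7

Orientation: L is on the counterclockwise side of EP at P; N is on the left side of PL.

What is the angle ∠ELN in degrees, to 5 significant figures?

45.997°

∠EPL = 95.1°, so PL runs at -69.7° + (180° − 95.1°) = 15.200° from the x-axis; with |PL| = 26.2, L = P + 26.2·(cos 15.200°, sin 15.200°) = (34.928, -19.204). PL is perpendicular to LN; with |LN| = 12.7 on the left of PL, N = L + 12.7·(-0.26219, 0.96502) = (31.598, -6.9482). Then cos ∠ELN = LE·LN / (|LE||LN|), giving 45.997°.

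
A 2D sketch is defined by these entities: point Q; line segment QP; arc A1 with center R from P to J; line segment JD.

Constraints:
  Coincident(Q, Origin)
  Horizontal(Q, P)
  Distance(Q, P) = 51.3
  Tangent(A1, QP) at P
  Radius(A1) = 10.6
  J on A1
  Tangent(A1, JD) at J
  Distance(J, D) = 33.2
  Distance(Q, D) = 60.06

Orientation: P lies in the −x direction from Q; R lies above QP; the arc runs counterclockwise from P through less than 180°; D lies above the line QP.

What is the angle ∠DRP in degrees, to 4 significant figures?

162.8°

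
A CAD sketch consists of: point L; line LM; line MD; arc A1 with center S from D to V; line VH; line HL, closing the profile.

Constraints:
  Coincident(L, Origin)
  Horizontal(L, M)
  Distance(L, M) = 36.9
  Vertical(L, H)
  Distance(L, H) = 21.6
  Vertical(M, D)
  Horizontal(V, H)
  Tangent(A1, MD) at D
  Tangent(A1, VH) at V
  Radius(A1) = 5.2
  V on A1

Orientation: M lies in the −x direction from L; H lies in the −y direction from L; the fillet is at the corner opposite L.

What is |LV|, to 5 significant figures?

38.359

L is at the origin; LM is horizontal with |LM| = 36.9 and M on the −x side, so M = (-36.900, 0.0000). LH is vertical with |LH| = 21.6 and H on the −y side, so H = (0.0000, -21.600). The virtual corner opposite L is at (-36.900, -21.600). The tangent condition forces SD to be normal to MD and tangency of A1 to VH means the radius SV is perpendicular to VH, with radius 5.2, so the center S sits 5.2 in from both sides at S = (-31.700, -16.400). That places the tangent points at D = (-36.900, -16.400) on MD and V = (-31.700, -21.600) on VH. Then |LV| = |V − L| = 38.359.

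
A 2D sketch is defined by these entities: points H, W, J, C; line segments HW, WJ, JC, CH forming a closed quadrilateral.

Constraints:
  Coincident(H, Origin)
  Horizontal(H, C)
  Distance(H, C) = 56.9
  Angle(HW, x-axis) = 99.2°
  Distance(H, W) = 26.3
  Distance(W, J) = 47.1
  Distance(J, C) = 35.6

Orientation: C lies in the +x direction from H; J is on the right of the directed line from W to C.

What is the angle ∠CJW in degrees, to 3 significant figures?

106°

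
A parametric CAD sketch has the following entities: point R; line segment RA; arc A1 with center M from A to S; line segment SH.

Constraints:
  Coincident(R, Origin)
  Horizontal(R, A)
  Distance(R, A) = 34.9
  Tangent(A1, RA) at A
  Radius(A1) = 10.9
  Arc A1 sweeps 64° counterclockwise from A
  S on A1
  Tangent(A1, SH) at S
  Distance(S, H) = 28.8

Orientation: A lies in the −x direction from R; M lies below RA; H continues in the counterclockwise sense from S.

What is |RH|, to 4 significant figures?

65.65

R is at the origin; R and A share the same y with |RA| = 34.9 and A on the −x side, so A = (-34.90, 0.000). The tangent condition forces MA to be normal to RA, so M = A + (0, -10.9) = (-34.90, -10.90). On A1, A sits at bearing 90° from M; a 64° counterclockwise sweep puts S at bearing 154°, so S = M + 10.9·(cos 154°, sin 154°) = (-44.70, -6.122). Tangency of A1 to SH means the radius MS is perpendicular to SH, so SH runs along (−sin 154°, cos 154°); with |SH| = 28.8, H = (-57.32, -32.01). Then |RH| = |H − R| = 65.65.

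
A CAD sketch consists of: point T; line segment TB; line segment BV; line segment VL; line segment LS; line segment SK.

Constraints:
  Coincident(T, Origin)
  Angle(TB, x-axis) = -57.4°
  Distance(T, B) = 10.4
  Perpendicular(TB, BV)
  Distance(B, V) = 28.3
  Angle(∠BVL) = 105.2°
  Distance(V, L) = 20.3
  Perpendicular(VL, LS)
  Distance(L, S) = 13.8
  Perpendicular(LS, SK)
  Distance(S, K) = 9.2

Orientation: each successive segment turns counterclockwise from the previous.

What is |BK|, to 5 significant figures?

22.924

T is at the origin; TB runs at -57.4° with length 10.4, so B = (5.6032, -8.7615). TB ⟂ BV, so BV runs at 32.600°; with |BV| = 28.3, V = (29.445, 6.4857). ∠BVL = 105.2° gives VL at 107.40° from the x-axis; with |VL| = 20.3, L = (23.374, 25.857). VL ⟂ LS, so LS runs at -162.60°; with |LS| = 13.8, S = (10.206, 21.730). LS ⟂ SK, so SK runs at -72.600°; with |SK| = 9.2, K = (12.957, 12.951). Then |BK| = |K − B| = 22.924.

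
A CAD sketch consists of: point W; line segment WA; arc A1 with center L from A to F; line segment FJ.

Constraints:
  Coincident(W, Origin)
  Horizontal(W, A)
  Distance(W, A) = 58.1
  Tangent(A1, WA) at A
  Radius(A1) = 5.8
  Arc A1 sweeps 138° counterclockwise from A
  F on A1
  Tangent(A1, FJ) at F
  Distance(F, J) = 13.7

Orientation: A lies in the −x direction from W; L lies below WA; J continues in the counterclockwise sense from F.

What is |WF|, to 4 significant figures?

62.80

The tangent condition forces LA to be normal to WA, so L = A + (0, -5.8) = (-58.10, -5.800). On A1, A sits at bearing 90° from L; a 138° counterclockwise sweep puts F at bearing 228°, so F = L + 5.8·(cos 228°, sin 228°) = (-61.98, -10.11). Then |WF| = |F − W| = 62.80.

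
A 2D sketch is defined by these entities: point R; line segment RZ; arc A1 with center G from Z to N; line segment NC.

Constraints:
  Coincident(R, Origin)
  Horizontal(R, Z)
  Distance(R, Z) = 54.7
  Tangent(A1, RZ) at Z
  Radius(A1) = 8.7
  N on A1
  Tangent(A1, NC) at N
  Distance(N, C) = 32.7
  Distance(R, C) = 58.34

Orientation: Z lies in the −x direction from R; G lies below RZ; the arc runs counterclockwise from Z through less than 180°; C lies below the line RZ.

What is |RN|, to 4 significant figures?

63.24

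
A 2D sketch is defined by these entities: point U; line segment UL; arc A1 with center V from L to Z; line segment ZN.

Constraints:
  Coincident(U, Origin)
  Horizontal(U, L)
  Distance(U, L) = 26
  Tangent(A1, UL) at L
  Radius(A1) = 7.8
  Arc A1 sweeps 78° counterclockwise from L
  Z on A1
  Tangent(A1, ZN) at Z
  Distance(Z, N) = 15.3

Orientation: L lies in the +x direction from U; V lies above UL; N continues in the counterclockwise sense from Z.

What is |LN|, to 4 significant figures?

23.75

U is at the origin; UL is horizontal with |UL| = 26.0 and L on the +x side, so L = (26.00, 0.000). The tangent condition forces VL to be normal to UL, so V = L + (0, 7.8) = (26.00, 7.800). On A1, L sits at bearing -90° from V; a 78° counterclockwise sweep puts Z at bearing -12°, so Z = V + 7.8·(cos -12°, sin -12°) = (33.63, 6.178). The tangent condition forces VZ to be normal to ZN, so ZN runs along (−sin -12°, cos -12°); with |ZN| = 15.3, N = (36.81, 21.14). Then |LN| = |N − L| = 23.75.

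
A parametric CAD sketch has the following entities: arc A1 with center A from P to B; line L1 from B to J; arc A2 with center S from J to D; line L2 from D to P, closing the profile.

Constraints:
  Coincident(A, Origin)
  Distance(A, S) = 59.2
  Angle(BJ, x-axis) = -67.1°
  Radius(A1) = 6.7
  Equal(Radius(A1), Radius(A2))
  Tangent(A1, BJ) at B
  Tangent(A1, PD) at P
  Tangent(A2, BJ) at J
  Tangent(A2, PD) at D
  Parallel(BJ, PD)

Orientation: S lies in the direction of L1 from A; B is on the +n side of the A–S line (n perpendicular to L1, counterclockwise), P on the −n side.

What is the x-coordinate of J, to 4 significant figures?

29.21

The slot axis is L1's direction at -67.1°, so u = (cos -67.1°, sin -67.1°) = (0.3891, -0.9212) and n = (−sin -67.1°, cos -67.1°) = (0.9212, 0.3891). A is at the origin and S lies 59.2 along u from A, so S = 59.2·u = (23.04, -54.53). Tangency of A1 to both parallel lines with radius 6.7 puts B and P at A ± 6.7·n: B = (6.172, 2.607), P = (-6.172, -2.607). Equal radii place J and D the same way about S: J = S + 6.7·n = (29.21, -51.93), D = S − 6.7·n = (16.86, -57.14). So J.x = 29.21.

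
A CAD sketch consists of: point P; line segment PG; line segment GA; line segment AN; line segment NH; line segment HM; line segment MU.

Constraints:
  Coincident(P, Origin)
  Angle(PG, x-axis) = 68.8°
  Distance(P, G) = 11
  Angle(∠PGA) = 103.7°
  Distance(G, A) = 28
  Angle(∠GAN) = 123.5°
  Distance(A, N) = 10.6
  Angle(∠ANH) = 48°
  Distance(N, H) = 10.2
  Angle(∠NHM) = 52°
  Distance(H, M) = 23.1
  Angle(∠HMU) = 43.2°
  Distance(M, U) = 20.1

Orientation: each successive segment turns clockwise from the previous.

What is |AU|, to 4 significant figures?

16.16

P is at the origin; PG runs at 68.8° with length 11.0, so G = (3.978, 10.26). ∠PGA = 103.7° gives GA at -7.500° from the x-axis; with |GA| = 28.0, A = (31.74, 6.601). ∠GAN = 123.5° gives AN at -64.00° from the x-axis; with |AN| = 10.6, N = (36.39, -2.926). ∠ANH = 48.0° gives NH at 164.0° from the x-axis; with |NH| = 10.2, H = (26.58, -0.1149). ∠NHM = 52.0° gives HM at 36.00° from the x-axis; with |HM| = 23.1, M = (45.27, 13.46). ∠HMU = 43.2° gives MU at -100.8° from the x-axis; with |MU| = 20.1, U = (41.50, -6.281). Then |AU| = |U − A| = 16.16.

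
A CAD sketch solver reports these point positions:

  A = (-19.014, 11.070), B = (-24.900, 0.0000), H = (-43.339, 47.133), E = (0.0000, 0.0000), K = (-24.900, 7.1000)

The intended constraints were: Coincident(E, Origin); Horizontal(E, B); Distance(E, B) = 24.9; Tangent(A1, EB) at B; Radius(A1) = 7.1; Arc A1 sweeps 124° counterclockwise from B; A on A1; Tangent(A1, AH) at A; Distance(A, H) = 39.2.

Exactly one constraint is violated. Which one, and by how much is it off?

Distance(A, H) = 39.2 — off by 4.30.

E = (0.00, 0.00) ✓; E.y = 0.00, B.y = 0.00 ✓; |EB| = 24.90 ✓; ∠(KB, BE) = 90.00° ✓; |KB| = 7.100 ✓; bearing(K→A) − bearing(K→B) = 124.0° ✓; |KA| = 7.100 ✓; ∠(KA, AH) = 90.00° ✓; |AH| = 43.50 ✗.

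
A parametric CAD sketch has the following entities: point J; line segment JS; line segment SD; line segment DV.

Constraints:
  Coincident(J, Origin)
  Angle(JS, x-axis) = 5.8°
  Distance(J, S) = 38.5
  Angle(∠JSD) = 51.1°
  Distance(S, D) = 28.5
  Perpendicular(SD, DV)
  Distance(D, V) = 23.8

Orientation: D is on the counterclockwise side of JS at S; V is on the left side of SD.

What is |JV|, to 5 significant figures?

7.5277

∠JSD = 51.1°, so SD runs at 5.8° + (180° − 51.1°) = 134.70° from the x-axis; with |SD| = 28.5, D = S + 28.5·(cos 134.70°, sin 134.70°) = (18.256, 24.148). SD is perpendicular to DV; with |DV| = 23.8 on the left of SD, V = D + 23.8·(-0.71080, -0.70339) = (1.3391, 7.4077). Then |JV| = |V − J| = 7.5277.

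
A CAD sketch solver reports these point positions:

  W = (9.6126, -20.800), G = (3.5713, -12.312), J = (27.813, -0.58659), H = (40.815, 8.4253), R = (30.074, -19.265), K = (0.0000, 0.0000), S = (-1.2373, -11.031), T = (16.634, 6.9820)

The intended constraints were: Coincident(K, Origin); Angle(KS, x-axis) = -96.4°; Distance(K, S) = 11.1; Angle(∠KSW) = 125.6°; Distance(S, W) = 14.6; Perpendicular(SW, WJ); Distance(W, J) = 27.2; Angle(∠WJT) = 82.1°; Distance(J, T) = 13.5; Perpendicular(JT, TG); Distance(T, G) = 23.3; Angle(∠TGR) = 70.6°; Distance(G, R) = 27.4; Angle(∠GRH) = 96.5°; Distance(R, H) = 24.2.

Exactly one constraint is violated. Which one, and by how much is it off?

Distance(R, H) = 24.2 — off by 5.50.

K = (0.00, 0.00) ✓; KS at -96.40° ✓; |KS| = 11.10 ✓; ∠KSW = 125.6° ✓; |SW| = 14.60 ✓; ∠(SW, WJ) = 90.00° ✓; |WJ| = 27.20 ✓; ∠WJT = 82.10° ✓; |JT| = 13.50 ✓; ∠(JT, TG) = 90.00° ✓; |TG| = 23.30 ✓; ∠TGR = 70.60° ✓; |GR| = 27.40 ✓; ∠GRH = 96.50° ✓; |RH| = 29.70 ✗.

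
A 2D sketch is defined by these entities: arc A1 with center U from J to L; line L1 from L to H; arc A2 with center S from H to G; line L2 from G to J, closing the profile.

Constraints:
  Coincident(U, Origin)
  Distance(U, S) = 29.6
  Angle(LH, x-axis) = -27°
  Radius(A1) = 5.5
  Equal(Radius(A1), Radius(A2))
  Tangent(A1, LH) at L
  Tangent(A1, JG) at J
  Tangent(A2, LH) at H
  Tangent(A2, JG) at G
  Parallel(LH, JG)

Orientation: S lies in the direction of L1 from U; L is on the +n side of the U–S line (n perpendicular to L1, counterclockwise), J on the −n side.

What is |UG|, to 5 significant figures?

30.107

The slot axis is L1's direction at -27.0°, so u = (cos -27.0°, sin -27.0°) = (0.89101, -0.45399) and n = (−sin -27.0°, cos -27.0°) = (0.45399, 0.89101). U is at the origin and S lies 29.6 along u from U, so S = 29.6·u = (26.374, -13.438). Tangency of A1 to both parallel lines with radius 5.5 puts L and J at U ± 5.5·n: L = (2.4969, 4.9005), J = (-2.4969, -4.9005). Equal radii place H and G the same way about S: H = S + 5.5·n = (28.871, -8.5376), G = S − 5.5·n = (23.877, -18.339). Then |UG| = |G − U| = 30.107.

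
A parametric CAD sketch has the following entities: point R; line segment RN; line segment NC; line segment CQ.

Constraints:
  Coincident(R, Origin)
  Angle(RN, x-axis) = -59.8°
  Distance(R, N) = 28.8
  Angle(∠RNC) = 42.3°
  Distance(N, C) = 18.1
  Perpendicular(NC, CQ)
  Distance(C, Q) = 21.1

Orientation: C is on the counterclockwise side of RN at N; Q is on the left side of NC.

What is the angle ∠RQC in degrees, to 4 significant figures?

61.79°

R is at the origin; RN runs at -59.8° with length 28.8, so N = 28.8·(cos -59.8°, sin -59.8°) = (14.49, -24.89). ∠RNC = 42.3°, so NC runs at -59.8° + (180° − 42.3°) = 77.90° from the x-axis; with |NC| = 18.1, C = N + 18.1·(cos 77.90°, sin 77.90°) = (18.28, -7.193). NC ⟂ CQ; with |CQ| = 21.1 on the left of NC, Q = C + 21.1·(-0.9778, 0.2096) = (-2.350, -2.770). Then cos ∠RQC = QR·QC / (|QR||QC|), giving 61.79°.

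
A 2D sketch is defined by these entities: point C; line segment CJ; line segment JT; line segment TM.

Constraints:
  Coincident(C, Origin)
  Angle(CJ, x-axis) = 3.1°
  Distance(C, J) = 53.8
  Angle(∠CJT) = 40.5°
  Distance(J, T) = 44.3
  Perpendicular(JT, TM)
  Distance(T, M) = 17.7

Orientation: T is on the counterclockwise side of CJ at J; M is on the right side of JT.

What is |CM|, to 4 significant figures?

52.75

C is at the origin; CJ runs at 3.1° with length 53.8, so J = 53.8·(cos 3.1°, sin 3.1°) = (53.72, 2.909). ∠CJT = 40.5°, so JT runs at 3.1° + (180° − 40.5°) = 142.6° from the x-axis; with |JT| = 44.3, T = J + 44.3·(cos 142.6°, sin 142.6°) = (18.53, 29.82). JT ⟂ TM; with |TM| = 17.7 on the right of JT, M = T + 17.7·(0.6074, 0.7944) = (29.28, 43.88). Then |CM| = |M − C| = 52.75.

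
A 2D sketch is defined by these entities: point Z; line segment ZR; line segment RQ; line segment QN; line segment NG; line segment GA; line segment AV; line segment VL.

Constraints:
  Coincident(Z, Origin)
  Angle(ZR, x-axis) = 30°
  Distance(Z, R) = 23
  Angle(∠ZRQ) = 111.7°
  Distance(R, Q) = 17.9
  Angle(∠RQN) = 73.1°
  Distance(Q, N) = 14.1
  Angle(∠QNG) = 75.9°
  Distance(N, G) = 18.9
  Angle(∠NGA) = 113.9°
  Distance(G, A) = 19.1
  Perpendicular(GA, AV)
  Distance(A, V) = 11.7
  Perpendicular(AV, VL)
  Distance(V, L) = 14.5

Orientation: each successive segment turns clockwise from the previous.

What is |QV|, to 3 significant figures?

15.1

∠NGA = 113.9° gives GA at 44.6° from the x-axis; with |GA| = 19.1, A = (29.3, 23.4). GA is perpendicular to AV, so AV runs at -45.4°; with |AV| = 11.7, V = (37.5, 15.1). Then |QV| = |V − Q| = 15.1.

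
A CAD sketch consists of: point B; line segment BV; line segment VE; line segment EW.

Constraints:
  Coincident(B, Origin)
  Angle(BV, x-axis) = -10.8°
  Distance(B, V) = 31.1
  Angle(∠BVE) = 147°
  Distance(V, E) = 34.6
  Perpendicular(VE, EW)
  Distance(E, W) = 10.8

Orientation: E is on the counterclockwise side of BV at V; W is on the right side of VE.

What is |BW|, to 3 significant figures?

66.7

B is at the origin; BV runs at -10.8° with length 31.1, so V = 31.1·(cos -10.8°, sin -10.8°) = (30.5, -5.83). ∠BVE = 147.0°, so VE runs at -10.8° + (180° − 147.0°) = 22.2° from the x-axis; with |VE| = 34.6, E = V + 34.6·(cos 22.2°, sin 22.2°) = (62.6, 7.25). VE ⟂ EW; with |EW| = 10.8 on the right of VE, W = E + 10.8·(0.378, -0.926) = (66.7, -2.75). Then |BW| = |W − B| = 66.7.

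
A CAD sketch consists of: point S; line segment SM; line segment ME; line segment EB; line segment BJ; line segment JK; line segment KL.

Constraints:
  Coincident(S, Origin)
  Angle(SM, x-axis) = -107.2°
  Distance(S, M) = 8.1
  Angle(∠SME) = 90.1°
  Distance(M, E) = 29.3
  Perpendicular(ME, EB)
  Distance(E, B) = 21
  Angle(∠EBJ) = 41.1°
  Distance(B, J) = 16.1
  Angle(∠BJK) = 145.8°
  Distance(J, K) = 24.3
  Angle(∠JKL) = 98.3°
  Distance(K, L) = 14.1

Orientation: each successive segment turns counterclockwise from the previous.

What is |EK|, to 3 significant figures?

20.4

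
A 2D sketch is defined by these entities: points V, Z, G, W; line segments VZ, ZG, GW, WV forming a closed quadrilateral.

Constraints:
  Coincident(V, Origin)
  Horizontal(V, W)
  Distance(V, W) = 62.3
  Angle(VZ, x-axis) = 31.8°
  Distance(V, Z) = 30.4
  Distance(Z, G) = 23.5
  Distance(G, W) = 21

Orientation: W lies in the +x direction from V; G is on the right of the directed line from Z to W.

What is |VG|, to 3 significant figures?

41.4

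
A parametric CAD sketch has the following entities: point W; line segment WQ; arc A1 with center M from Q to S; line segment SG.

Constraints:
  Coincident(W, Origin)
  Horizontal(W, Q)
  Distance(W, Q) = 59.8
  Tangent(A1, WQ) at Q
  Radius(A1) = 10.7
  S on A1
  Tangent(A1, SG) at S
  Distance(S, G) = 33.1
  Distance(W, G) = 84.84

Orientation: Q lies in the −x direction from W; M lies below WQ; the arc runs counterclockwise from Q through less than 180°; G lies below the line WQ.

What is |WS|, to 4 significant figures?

71.14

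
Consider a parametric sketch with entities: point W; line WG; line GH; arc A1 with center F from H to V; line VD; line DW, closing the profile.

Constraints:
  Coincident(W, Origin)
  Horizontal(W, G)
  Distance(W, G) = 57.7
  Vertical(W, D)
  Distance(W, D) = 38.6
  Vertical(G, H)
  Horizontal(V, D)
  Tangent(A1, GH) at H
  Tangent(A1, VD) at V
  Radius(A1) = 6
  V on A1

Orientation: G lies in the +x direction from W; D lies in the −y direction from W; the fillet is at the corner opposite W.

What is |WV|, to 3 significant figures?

64.5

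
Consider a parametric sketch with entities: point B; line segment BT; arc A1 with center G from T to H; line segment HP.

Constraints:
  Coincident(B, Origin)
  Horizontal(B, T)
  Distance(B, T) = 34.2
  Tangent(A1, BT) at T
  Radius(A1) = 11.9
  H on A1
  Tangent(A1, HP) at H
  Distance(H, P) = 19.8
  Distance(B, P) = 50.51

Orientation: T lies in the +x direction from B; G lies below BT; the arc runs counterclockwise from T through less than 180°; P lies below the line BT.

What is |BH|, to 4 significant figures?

31.16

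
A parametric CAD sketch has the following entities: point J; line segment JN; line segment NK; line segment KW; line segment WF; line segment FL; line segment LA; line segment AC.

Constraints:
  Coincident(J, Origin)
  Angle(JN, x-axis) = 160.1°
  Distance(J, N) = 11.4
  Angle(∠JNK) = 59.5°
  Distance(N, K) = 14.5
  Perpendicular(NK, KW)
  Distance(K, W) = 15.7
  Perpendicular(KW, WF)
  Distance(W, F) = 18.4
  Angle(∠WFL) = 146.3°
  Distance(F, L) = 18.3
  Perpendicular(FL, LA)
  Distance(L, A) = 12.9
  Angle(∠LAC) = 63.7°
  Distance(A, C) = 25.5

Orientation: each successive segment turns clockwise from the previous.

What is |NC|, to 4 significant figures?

16.92

J is at the origin; JN runs at 160.1° with length 11.4, so N = (-10.72, 3.880). ∠JNK = 59.5° gives NK at 39.60° from the x-axis; with |NK| = 14.5, K = (0.4532, 13.12). NK is perpendicular to KW, so KW runs at -50.40°; with |KW| = 15.7, W = (10.46, 1.026). The perpendicularity gives WF at right angles to KW, so WF runs at -140.4°; with |WF| = 18.4, F = (-3.717, -10.70). ∠WFL = 146.3° gives FL at -174.1° from the x-axis; with |FL| = 18.3, L = (-21.92, -12.58). The perpendicularity gives LA at right angles to FL, so LA runs at 95.90°; with |LA| = 12.9, A = (-23.25, 0.2479). ∠LAC = 63.7° gives AC at -20.40° from the x-axis; with |AC| = 25.5, C = (0.6549, -8.641). Then |NC| = |C − N| = 16.92.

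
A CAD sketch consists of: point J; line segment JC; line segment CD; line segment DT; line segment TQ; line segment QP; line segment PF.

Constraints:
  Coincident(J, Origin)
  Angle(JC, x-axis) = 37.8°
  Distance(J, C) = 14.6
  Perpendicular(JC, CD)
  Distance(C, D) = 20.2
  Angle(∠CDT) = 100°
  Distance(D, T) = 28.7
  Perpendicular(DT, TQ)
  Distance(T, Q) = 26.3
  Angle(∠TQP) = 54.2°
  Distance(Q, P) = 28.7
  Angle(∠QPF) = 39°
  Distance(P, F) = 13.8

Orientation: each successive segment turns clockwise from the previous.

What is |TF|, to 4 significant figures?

12.91

∠TQP = 54.2° gives QP at 12.00° from the x-axis; with |QP| = 28.7, P = (13.23, -4.640). ∠QPF = 39.0° gives PF at -129.0° from the x-axis; with |PF| = 13.8, F = (4.544, -15.37). Then |TF| = |F − T| = 12.91.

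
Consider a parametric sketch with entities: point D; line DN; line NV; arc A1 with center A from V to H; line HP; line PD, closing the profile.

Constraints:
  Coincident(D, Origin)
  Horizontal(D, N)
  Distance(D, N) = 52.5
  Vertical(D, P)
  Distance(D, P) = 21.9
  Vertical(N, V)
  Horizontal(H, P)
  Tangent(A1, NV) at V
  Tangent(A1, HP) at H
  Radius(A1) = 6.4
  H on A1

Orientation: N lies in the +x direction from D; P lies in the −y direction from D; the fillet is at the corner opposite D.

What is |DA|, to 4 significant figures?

48.64

D is at the origin; DN is horizontal with |DN| = 52.5 and N on the +x side, so N = (52.50, 0.000). DP is vertical with |DP| = 21.9 and P on the −y side, so P = (0.000, -21.90). The virtual corner opposite D is at (52.50, -21.90). Tangency of A1 to NV means the radius AV is perpendicular to NV and the tangent condition forces AH to be normal to HP, with radius 6.4, so the center A sits 6.4 in from both sides at A = (46.10, -15.50). Then |DA| = |A − D| = 48.64.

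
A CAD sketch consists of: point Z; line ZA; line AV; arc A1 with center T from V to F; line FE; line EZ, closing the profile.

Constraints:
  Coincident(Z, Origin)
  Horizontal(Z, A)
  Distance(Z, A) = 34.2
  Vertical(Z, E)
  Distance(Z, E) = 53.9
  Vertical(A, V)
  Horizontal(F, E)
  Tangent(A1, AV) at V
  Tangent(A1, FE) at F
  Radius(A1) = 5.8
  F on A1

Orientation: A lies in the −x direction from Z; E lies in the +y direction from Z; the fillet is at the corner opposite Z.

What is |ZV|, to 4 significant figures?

59.02

The virtual corner opposite Z is at (-34.20, 53.90). Since A1 is tangent to AV there, TV ⟂ AV and tangency of A1 to FE means the radius TF is perpendicular to FE, with radius 5.8, so the center T sits 5.8 in from both sides at T = (-28.40, 48.10). That places the tangent points at V = (-34.20, 48.10) on AV and F = (-28.40, 53.90) on FE. Then |ZV| = |V − Z| = 59.02.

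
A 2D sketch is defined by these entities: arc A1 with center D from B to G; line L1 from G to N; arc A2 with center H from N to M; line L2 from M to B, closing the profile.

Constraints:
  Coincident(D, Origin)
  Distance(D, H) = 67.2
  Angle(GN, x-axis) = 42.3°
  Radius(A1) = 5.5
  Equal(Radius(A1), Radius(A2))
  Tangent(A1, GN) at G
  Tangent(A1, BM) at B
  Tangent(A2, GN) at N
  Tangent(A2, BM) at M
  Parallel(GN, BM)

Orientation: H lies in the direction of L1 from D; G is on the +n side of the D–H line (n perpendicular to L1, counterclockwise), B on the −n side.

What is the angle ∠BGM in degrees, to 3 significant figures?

80.7°

The slot axis is L1's direction at 42.3°, so u = (cos 42.3°, sin 42.3°) = (0.740, 0.673) and n = (−sin 42.3°, cos 42.3°) = (-0.673, 0.740). D is at the origin and H lies 67.2 along u from D, so H = 67.2·u = (49.7, 45.2). Tangency of A1 to both parallel lines with radius 5.5 puts G and B at D ± 5.5·n: G = (-3.70, 4.07), B = (3.70, -4.07). Equal radii place N and M the same way about H: N = H + 5.5·n = (46.0, 49.3), M = H − 5.5·n = (53.4, 41.2). Then cos ∠BGM = GB·GM / (|GB||GM|), giving 80.7°.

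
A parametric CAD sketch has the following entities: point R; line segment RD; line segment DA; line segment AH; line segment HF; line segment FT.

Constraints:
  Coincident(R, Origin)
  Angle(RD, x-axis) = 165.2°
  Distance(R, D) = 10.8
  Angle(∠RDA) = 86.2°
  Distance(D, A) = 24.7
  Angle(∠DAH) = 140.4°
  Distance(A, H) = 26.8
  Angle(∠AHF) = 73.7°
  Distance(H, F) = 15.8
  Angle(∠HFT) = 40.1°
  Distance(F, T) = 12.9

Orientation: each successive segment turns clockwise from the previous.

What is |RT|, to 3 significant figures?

35.2

∠AHF = 73.7° gives HF at -74.5° from the x-axis; with |HF| = 15.8, F = (24.4, 25.1). ∠HFT = 40.1° gives FT at 146° from the x-axis; with |FT| = 12.9, T = (13.8, 32.4). Then |RT| = |T − R| = 35.2.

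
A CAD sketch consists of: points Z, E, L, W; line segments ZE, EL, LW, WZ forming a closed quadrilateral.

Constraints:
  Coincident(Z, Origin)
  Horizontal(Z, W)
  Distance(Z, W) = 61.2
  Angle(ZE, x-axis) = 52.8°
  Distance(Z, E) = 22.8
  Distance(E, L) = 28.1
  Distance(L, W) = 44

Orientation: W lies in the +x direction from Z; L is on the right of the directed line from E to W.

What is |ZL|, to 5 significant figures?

20.617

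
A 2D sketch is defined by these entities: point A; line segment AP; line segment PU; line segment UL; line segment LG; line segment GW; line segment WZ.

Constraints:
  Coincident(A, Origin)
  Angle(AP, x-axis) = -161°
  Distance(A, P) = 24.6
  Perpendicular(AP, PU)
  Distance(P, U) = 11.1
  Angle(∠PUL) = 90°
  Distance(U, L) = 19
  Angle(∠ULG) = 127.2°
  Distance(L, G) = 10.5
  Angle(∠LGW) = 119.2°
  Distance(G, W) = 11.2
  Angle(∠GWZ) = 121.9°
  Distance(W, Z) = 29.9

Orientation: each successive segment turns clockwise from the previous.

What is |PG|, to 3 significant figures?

25.5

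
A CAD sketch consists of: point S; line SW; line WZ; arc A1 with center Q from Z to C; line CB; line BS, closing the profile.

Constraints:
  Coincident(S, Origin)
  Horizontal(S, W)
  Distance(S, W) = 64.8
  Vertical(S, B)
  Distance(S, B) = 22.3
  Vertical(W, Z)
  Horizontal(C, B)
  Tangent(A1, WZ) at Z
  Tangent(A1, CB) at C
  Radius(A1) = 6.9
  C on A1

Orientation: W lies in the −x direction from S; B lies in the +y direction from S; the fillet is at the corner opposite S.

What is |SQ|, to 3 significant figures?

59.9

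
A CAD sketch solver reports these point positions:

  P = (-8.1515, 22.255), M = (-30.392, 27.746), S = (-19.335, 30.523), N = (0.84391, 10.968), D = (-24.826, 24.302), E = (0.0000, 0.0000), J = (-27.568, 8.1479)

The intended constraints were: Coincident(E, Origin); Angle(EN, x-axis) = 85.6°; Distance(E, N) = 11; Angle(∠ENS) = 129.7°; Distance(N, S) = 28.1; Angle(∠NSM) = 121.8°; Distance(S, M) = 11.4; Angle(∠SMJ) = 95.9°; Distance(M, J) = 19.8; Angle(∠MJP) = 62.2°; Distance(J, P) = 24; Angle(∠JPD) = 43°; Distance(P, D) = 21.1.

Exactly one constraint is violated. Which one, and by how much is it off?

Distance(P, D) = 21.1 — off by 4.30.

E = (0.00, 0.00) ✓; EN at 85.60° ✓; |EN| = 11.00 ✓; ∠ENS = 129.7° ✓; |NS| = 28.10 ✓; ∠NSM = 121.8° ✓; |SM| = 11.40 ✓; ∠SMJ = 95.90° ✓; |MJ| = 19.80 ✓; ∠MJP = 62.20° ✓; |JP| = 24.00 ✓; ∠JPD = 43.00° ✓; |PD| = 16.80 ✗.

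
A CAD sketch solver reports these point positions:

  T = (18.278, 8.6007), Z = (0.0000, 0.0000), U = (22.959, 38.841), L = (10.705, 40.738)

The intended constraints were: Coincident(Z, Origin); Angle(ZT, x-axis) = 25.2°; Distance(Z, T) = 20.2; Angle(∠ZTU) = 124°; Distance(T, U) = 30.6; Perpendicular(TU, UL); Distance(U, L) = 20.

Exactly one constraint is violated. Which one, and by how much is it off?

Distance(U, L) = 20 — off by 7.60.

Z = (0.00, 0.00) ✓; ZT at 25.20° ✓; |ZT| = 20.20 ✓; ∠ZTU = 124.0° ✓; |TU| = 30.60 ✓; ∠(TU, UL) = 90.00° ✓; |UL| = 12.40 ✗.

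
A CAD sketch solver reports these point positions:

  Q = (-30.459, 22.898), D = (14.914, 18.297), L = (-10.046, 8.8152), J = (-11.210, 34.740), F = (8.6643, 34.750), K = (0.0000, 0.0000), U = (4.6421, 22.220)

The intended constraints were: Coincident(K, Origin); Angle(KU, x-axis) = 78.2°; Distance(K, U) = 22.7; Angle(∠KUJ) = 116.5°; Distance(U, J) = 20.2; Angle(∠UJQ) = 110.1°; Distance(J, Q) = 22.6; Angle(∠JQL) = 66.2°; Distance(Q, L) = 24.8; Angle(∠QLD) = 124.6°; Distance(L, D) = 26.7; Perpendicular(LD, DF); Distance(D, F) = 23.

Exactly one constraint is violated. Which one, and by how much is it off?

Distance(D, F) = 23 — off by 5.40.

K = (0.00, 0.00) ✓; KU at 78.20° ✓; |KU| = 22.70 ✓; ∠KUJ = 116.5° ✓; |UJ| = 20.20 ✓; ∠UJQ = 110.1° ✓; |JQ| = 22.60 ✓; ∠JQL = 66.20° ✓; |QL| = 24.80 ✓; ∠QLD = 124.6° ✓; |LD| = 26.70 ✓; ∠(LD, DF) = 90.00° ✓; |DF| = 17.60 ✗.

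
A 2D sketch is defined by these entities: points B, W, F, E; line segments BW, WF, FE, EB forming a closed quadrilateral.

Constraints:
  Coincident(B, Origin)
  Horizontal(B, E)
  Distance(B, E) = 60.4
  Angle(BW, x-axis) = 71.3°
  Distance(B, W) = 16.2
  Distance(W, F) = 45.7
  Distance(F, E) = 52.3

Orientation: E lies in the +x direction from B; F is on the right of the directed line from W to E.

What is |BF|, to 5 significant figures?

33.387

Checks: |WF| = 45.70 ✓; |FE| = 52.30 ✓.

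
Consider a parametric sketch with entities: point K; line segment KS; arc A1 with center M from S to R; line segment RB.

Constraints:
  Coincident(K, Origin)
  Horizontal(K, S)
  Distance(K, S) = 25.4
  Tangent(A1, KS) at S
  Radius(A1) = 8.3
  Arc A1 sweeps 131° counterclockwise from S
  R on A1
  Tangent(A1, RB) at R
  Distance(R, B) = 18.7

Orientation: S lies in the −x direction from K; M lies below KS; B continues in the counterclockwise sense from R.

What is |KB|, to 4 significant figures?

33.95

K is at the origin; K and S share the same y with |KS| = 25.4 and S on the −x side, so S = (-25.40, 0.000). A1 meets KS tangentially, so MS is at right angles to KS, so M = S + (0, -8.3) = (-25.40, -8.300). On A1, S sits at bearing 90° from M; a 131° counterclockwise sweep puts R at bearing 221°, so R = M + 8.3·(cos 221°, sin 221°) = (-31.66, -13.75). Since A1 is tangent to RB there, MR ⟂ RB, so RB runs along (−sin 221°, cos 221°); with |RB| = 18.7, B = (-19.40, -27.86). Then |KB| = |B − K| = 33.95.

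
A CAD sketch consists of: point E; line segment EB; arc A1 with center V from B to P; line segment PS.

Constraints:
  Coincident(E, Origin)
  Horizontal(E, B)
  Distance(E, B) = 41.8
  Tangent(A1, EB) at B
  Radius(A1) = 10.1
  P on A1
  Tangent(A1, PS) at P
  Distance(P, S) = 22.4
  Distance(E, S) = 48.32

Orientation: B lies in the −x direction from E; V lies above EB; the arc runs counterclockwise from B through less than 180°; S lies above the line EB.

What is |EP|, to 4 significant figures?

33.77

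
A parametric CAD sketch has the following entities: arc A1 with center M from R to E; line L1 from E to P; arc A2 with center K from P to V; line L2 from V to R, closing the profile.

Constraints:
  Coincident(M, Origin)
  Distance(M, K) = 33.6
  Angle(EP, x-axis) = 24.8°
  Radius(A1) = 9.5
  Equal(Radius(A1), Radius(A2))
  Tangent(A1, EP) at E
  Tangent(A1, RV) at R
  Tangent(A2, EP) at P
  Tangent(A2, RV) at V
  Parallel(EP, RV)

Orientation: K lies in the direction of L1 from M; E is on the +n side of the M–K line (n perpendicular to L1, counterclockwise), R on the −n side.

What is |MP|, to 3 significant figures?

34.9

The slot axis is L1's direction at 24.8°, so u = (cos 24.8°, sin 24.8°) = (0.908, 0.419) and n = (−sin 24.8°, cos 24.8°) = (-0.419, 0.908). M is at the origin and K lies 33.6 along u from M, so K = 33.6·u = (30.5, 14.1). Tangency of A1 to both parallel lines with radius 9.5 puts E and R at M ± 9.5·n: E = (-3.98, 8.62), R = (3.98, -8.62). Equal radii place P and V the same way about K: P = K + 9.5·n = (26.5, 22.7), V = K − 9.5·n = (34.5, 5.47). Then |MP| = |P − M| = 34.9.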